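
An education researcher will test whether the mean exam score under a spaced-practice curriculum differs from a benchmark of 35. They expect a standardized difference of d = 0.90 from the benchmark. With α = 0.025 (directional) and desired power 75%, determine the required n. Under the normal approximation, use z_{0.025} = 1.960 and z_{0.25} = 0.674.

For a one-sample test: n = ((z_{α} + z_β) / d)².
z_{α} + z_β = 1.960 + 0.674 = 2.634.
n = (2.634 / 0.90)² = 2.927² = 8.57.
Round up.

n = 9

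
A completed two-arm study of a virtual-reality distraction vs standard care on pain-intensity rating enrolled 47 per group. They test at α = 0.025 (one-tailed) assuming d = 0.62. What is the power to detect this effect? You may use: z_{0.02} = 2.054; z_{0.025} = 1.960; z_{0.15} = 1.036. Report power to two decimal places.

For two equal groups, power = Φ(d·√(n/2) − z_{α}).
d·√(n/2) = 0.62 × √(47/2) = 0.62 × 4.848 = 3.006.
z_β = 3.006 − 1.960 = 1.046.
Power = Φ(1.046) = 0.852.

power ≈ 0.85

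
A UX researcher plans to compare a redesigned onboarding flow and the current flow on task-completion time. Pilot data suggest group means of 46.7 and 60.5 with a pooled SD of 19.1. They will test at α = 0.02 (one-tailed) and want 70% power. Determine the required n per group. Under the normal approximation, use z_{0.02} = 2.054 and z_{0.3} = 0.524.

Cohen's d = |M₁ − M₂| / SD_pooled = |46.7 − 60.5| / 19.1 = 13.8 / 19.1 = 0.723.
For two independent groups with equal n: n = 2·((z_{α} + z_β) / d)².
z_{α} + z_β = 2.054 + 0.524 = 2.578.
n = 2 × (2.578 / 0.723)² = 2 × 3.566² = 2 × 12.71 = 25.4.
Round up to the next whole participant.

n = 26 per group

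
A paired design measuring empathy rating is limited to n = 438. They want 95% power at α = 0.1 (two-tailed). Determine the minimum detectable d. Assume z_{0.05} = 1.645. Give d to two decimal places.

d_min ≈ 0.16

For a single sample (or paired design) of n = 438: d_min = (z_{α/2} + z_β)/√n.
z-sum = 1.645 + 1.645 = 3.290.
d_min = 3.290 / √438 = 3.290 / 20.928 = 0.157.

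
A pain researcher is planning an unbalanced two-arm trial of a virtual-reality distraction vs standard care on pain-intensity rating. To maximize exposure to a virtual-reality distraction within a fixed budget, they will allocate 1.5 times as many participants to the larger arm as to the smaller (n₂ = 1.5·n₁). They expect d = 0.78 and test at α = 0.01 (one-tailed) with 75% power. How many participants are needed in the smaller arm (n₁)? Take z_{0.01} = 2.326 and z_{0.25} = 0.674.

With allocation ratio k = n₂/n₁ = 1.5, Var(x̄₁−x̄₂) = σ²(1/n₁ + 1/(k·n₁)) = σ²·(k+1)/(k·n₁).
So n₁ = (1 + 1/k)·((z_{α} + z_β)/d)² = 1.667 × (3.000/0.78)².
n₁ = 1.667 × 14.79 = 24.7.
Round up: n₁ = 25, giving n₂ = ⌈1.5 × 25⌉ = ⌈37.5⌉ = 38.

n₁ = 25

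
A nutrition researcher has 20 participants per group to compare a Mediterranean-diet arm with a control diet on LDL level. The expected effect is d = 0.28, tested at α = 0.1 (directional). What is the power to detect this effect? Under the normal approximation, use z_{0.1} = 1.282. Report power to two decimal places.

For two equal groups, power = Φ(d·√(n/2) − z_{α}).
d·√(n/2) = 0.28 × √(20/2) = 0.28 × 3.162 = 0.885.
z_β = 0.885 − 1.282 = -0.397.
Power = Φ(-0.397) = 0.346.

power ≈ 0.35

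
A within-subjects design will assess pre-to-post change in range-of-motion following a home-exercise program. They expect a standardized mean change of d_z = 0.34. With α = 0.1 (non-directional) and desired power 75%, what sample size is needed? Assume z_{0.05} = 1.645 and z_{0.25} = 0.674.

n = 47 pairs

For a paired (one-sample on differences) test: n = ((z_{α/2} + z_β) / d)².
z_{α/2} + z_β = 1.645 + 0.674 = 2.319.
n = (2.319 / 0.34)² = 6.821² = 46.52.
Round up.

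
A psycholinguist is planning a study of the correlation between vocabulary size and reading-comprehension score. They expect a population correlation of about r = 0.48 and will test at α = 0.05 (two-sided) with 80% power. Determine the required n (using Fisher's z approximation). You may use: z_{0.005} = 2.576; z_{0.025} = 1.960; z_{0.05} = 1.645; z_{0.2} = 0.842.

Fisher's z: C = ½·ln((1+r)/(1−r)) = ½·ln(2.8462) = 0.5230.
n = ((z_{α/2} + z_β)/C)² + 3.
(1.960 + 0.842) / 0.5230 = 2.802 / 0.5230 = 5.358.
n = 5.358² + 3 = 28.70 + 3 = 31.7.
Round up.

n = 32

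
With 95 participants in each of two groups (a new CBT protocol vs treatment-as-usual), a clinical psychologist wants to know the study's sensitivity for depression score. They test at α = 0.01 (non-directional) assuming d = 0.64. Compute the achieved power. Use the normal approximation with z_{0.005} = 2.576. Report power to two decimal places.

For two equal groups, power = Φ(d·√(n/2) − z_{α/2}).
d·√(n/2) = 0.64 × √(95/2) = 0.64 × 6.892 = 4.411.
z_β = 4.411 − 2.576 = 1.835.
Power = Φ(1.835) = 0.967.

power ≈ 0.97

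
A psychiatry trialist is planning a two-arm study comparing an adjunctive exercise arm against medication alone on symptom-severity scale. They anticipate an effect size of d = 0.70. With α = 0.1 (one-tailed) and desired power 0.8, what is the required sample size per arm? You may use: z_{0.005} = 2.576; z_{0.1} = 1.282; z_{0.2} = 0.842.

n = 19 per group

For two independent groups with equal n: n = 2·((z_{α} + z_β) / d)².
z_{α} + z_β = 1.282 + 0.842 = 2.124.
n = 2 × (2.124 / 0.70)² = 2 × 3.034² = 2 × 9.21 = 18.4.
Round up to the next whole participant.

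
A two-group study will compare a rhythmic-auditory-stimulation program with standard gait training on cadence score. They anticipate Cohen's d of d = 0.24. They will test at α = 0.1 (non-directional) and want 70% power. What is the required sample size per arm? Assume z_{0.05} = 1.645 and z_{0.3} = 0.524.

n = 164 per group

For two independent groups with equal n: n = 2·((z_{α/2} + z_β) / d)².
z_{α/2} + z_β = 1.645 + 0.524 = 2.169.
n = 2 × (2.169 / 0.24)² = 2 × 9.037² = 2 × 81.68 = 163.4.
Round up to the next whole participant.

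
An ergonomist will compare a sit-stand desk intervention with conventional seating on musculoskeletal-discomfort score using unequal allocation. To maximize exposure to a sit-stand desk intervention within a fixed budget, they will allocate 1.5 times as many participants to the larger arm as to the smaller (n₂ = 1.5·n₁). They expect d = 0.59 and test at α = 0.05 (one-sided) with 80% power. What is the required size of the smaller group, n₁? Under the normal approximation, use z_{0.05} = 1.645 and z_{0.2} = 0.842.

With allocation ratio k = n₂/n₁ = 1.5, Var(x̄₁−x̄₂) = σ²(1/n₁ + 1/(k·n₁)) = σ²·(k+1)/(k·n₁).
So n₁ = (1 + 1/k)·((z_{α} + z_β)/d)² = 1.667 × (2.487/0.59)².
n₁ = 1.667 × 17.77 = 29.6.
Round up: n₁ = 30, giving n₂ = 1.5 × 30 = 45.

n₁ = 30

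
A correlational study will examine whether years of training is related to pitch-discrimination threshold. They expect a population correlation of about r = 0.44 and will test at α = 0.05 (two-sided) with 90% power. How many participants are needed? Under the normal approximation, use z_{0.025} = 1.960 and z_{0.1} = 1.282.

n = 51

Fisher's z: C = ½·ln((1+r)/(1−r)) = ½·ln(2.5714) = 0.4722.
n = ((z_{α/2} + z_β)/C)² + 3.
(1.960 + 1.282) / 0.4722 = 3.242 / 0.4722 = 6.866.
n = 6.866² + 3 = 47.14 + 3 = 50.1.
Round up.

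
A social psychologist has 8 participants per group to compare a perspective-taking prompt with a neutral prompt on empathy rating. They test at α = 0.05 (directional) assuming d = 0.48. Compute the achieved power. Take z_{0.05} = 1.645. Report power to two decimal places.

For two equal groups, power = Φ(d·√(n/2) − z_{α}).
d·√(n/2) = 0.48 × √(8/2) = 0.48 × 2.000 = 0.960.
z_β = 0.960 − 1.645 = -0.685.
Power = Φ(-0.685) = 0.247.

power ≈ 0.25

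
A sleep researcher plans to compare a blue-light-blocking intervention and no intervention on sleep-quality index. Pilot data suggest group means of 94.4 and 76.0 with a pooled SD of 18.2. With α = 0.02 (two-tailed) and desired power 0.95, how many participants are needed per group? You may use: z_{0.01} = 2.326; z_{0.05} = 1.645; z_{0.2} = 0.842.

n = 31 per group

Cohen's d = |M₁ − M₂| / SD_pooled = |94.4 − 76.0| / 18.2 = 18.4 / 18.2 = 1.011.
For two independent groups with equal n: n = 2·((z_{α/2} + z_β) / d)².
z_{α/2} + z_β = 2.326 + 1.645 = 3.971.
n = 2 × (3.971 / 1.011)² = 2 × 3.928² = 2 × 15.43 = 30.9.
Round up to the next whole participant.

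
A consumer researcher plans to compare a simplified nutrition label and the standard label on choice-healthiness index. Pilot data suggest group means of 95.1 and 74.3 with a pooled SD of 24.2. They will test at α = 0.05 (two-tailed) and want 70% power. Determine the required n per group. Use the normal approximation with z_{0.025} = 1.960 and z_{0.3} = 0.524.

Cohen's d = |M₁ − M₂| / SD_pooled = |95.1 − 74.3| / 24.2 = 20.8 / 24.2 = 0.860.
For two independent groups with equal n: n = 2·((z_{α/2} + z_β) / d)².
z_{α/2} + z_β = 1.960 + 0.524 = 2.484.
n = 2 × (2.484 / 0.860)² = 2 × 2.888² = 2 × 8.34 = 16.7.
Round up to the next whole participant.

n = 17 per group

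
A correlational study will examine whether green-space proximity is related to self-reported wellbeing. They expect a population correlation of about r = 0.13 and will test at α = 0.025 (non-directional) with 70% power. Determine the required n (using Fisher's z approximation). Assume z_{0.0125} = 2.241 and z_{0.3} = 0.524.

Fisher's z: C = ½·ln((1+r)/(1−r)) = ½·ln(1.2989) = 0.1307.
n = ((z_{α/2} + z_β)/C)² + 3.
(2.241 + 0.524) / 0.1307 = 2.765 / 0.1307 = 21.155.
n = 21.155² + 3 = 447.55 + 3 = 450.5.
Round up.

n = 451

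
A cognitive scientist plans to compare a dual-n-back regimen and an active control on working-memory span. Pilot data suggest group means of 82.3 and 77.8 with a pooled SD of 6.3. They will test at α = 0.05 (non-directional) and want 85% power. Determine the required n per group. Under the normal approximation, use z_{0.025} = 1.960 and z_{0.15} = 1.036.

n = 36 per group

Cohen's d = |M₁ − M₂| / SD_pooled = |82.3 − 77.8| / 6.3 = 4.5 / 6.3 = 0.714.
For two independent groups with equal n: n = 2·((z_{α/2} + z_β) / d)².
z_{α/2} + z_β = 1.960 + 1.036 = 2.996.
n = 2 × (2.996 / 0.714)² = 2 × 4.196² = 2 × 17.61 = 35.2.
Round up to the next whole participant.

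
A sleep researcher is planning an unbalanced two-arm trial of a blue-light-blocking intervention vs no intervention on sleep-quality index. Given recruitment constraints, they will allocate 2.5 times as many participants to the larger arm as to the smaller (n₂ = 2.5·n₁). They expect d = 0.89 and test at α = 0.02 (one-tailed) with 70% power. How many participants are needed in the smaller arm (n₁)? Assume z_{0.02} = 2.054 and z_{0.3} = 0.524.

n₁ = 12

With allocation ratio k = n₂/n₁ = 2.5, Var(x̄₁−x̄₂) = σ²(1/n₁ + 1/(k·n₁)) = σ²·(k+1)/(k·n₁).
So n₁ = (1 + 1/k)·((z_{α} + z_β)/d)² = 1.400 × (2.578/0.89)².
n₁ = 1.400 × 8.39 = 11.7.
Round up: n₁ = 12, giving n₂ = 2.5 × 12 = 30.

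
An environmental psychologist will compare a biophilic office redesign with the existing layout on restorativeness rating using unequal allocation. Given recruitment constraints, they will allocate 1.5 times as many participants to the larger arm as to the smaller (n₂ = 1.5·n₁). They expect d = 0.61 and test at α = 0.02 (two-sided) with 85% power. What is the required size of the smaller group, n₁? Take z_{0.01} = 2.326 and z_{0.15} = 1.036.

With allocation ratio k = n₂/n₁ = 1.5, Var(x̄₁−x̄₂) = σ²(1/n₁ + 1/(k·n₁)) = σ²·(k+1)/(k·n₁).
So n₁ = (1 + 1/k)·((z_{α/2} + z_β)/d)² = 1.667 × (3.362/0.61)².
n₁ = 1.667 × 30.38 = 50.6.
Round up: n₁ = 51, giving n₂ = ⌈1.5 × 51⌉ = ⌈76.5⌉ = 77.

n₁ = 51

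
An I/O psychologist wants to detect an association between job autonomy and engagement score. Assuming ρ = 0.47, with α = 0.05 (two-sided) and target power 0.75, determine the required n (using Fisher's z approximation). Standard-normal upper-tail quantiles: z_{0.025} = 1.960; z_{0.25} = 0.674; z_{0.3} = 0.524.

Fisher's z: C = ½·ln((1+r)/(1−r)) = ½·ln(2.7736) = 0.5101.
n = ((z_{α/2} + z_β)/C)² + 3.
(1.960 + 0.674) / 0.5101 = 2.634 / 0.5101 = 5.164.
n = 5.164² + 3 = 26.66 + 3 = 29.7.
Round up.

n = 30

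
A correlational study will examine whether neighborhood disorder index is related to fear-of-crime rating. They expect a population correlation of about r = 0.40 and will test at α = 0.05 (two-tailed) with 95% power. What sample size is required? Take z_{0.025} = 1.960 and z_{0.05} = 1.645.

n = 76

Fisher's z: C = ½·ln((1+r)/(1−r)) = ½·ln(2.3333) = 0.4236.
n = ((z_{α/2} + z_β)/C)² + 3.
(1.960 + 1.645) / 0.4236 = 3.605 / 0.4236 = 8.510.
n = 8.510² + 3 = 72.43 + 3 = 75.4.
Round up.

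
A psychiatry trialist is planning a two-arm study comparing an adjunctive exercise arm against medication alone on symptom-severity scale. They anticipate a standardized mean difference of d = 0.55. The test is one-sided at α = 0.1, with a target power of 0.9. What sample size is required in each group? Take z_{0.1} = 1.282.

For two independent groups with equal n: n = 2·((z_{α} + z_β) / d)².
z_{α} + z_β = 1.282 + 1.282 = 2.564.
n = 2 × (2.564 / 0.55)² = 2 × 4.662² = 2 × 21.73 = 43.5.
Round up to the next whole participant.

n = 44 per group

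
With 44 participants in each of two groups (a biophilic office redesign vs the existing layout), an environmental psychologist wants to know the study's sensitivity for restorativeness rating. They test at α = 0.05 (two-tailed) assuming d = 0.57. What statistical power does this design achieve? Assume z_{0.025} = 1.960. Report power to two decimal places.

For two equal groups, power = Φ(d·√(n/2) − z_{α/2}).
d·√(n/2) = 0.57 × √(44/2) = 0.57 × 4.690 = 2.674.
z_β = 2.674 − 1.960 = 0.714.
Power = Φ(0.714) = 0.762.

power ≈ 0.76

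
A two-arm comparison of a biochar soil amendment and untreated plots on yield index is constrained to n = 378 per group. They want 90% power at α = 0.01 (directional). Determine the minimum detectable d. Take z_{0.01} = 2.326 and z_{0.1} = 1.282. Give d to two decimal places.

d_min ≈ 0.26

For two independent groups of n = 378 each: d_min = (z_{α} + z_β)·√(2/n).
z-sum = 2.326 + 1.282 = 3.608.
d_min = 3.608 × √(2/378) = 3.608 × 0.0727 = 0.262.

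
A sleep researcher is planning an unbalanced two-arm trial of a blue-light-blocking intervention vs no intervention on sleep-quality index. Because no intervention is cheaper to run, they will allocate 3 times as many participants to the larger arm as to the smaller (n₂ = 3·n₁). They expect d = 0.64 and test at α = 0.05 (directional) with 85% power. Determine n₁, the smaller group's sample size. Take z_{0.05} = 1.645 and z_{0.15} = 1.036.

With allocation ratio k = n₂/n₁ = 3, Var(x̄₁−x̄₂) = σ²(1/n₁ + 1/(k·n₁)) = σ²·(k+1)/(k·n₁).
So n₁ = (1 + 1/k)·((z_{α} + z_β)/d)² = 1.333 × (2.681/0.64)².
n₁ = 1.333 × 17.55 = 23.4.
Round up: n₁ = 24, giving n₂ = 3 × 24 = 72.

n₁ = 24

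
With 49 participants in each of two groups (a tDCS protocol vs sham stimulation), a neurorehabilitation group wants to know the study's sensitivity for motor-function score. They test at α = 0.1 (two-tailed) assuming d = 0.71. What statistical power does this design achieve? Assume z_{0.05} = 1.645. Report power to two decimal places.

power ≈ 0.97

For two equal groups, power = Φ(d·√(n/2) − z_{α/2}).
d·√(n/2) = 0.71 × √(49/2) = 0.71 × 4.950 = 3.514.
z_β = 3.514 − 1.645 = 1.869.
Power = Φ(1.869) = 0.969.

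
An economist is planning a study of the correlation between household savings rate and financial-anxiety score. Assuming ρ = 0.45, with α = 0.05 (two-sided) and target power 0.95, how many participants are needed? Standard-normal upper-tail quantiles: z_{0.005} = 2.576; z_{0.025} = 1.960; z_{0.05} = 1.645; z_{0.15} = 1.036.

Fisher's z: C = ½·ln((1+r)/(1−r)) = ½·ln(2.6364) = 0.4847.
n = ((z_{α/2} + z_β)/C)² + 3.
(1.960 + 1.645) / 0.4847 = 3.605 / 0.4847 = 7.438.
n = 7.438² + 3 = 55.32 + 3 = 58.3.
Round up.

n = 59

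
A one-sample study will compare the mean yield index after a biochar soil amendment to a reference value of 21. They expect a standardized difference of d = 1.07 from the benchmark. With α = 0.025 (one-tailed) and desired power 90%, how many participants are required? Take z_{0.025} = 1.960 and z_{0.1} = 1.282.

For a one-sample test: n = ((z_{α} + z_β) / d)².
z_{α} + z_β = 1.960 + 1.282 = 3.242.
n = (3.242 / 1.07)² = 3.030² = 9.18.
Round up.

n = 10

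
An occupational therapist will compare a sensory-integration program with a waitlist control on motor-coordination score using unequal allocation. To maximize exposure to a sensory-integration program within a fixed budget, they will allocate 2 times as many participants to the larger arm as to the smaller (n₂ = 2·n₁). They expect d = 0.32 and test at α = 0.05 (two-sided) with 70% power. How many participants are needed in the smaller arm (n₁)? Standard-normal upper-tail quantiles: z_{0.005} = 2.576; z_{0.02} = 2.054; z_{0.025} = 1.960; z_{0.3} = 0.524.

n₁ = 91

With allocation ratio k = n₂/n₁ = 2, Var(x̄₁−x̄₂) = σ²(1/n₁ + 1/(k·n₁)) = σ²·(k+1)/(k·n₁).
So n₁ = (1 + 1/k)·((z_{α/2} + z_β)/d)² = 1.500 × (2.484/0.32)².
n₁ = 1.500 × 60.26 = 90.4.
Round up: n₁ = 91, giving n₂ = 2 × 91 = 182.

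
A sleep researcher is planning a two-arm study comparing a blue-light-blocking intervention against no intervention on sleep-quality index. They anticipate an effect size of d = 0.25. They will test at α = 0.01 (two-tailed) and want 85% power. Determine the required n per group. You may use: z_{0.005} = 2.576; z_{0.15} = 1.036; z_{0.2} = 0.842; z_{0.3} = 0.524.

n = 418 per group

For two independent groups with equal n: n = 2·((z_{α/2} + z_β) / d)².
z_{α/2} + z_β = 2.576 + 1.036 = 3.612.
n = 2 × (3.612 / 0.25)² = 2 × 14.448² = 2 × 208.74 = 417.5.
Round up to the next whole participant.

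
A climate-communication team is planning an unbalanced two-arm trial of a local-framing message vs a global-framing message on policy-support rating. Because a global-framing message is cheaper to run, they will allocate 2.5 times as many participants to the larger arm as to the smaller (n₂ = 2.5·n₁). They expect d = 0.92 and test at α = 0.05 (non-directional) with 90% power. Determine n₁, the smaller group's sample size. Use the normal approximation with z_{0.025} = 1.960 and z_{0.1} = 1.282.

With allocation ratio k = n₂/n₁ = 2.5, Var(x̄₁−x̄₂) = σ²(1/n₁ + 1/(k·n₁)) = σ²·(k+1)/(k·n₁).
So n₁ = (1 + 1/k)·((z_{α/2} + z_β)/d)² = 1.400 × (3.242/0.92)².
n₁ = 1.400 × 12.42 = 17.4.
Round up: n₁ = 18, giving n₂ = 2.5 × 18 = 45.

n₁ = 18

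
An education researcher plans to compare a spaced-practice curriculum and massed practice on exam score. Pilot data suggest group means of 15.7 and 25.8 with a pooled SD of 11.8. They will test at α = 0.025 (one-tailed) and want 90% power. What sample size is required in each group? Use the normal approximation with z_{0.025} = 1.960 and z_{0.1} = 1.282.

Cohen's d = |M₁ − M₂| / SD_pooled = |15.7 − 25.8| / 11.8 = 10.1 / 11.8 = 0.856.
For two independent groups with equal n: n = 2·((z_{α} + z_β) / d)².
z_{α} + z_β = 1.960 + 1.282 = 3.242.
n = 2 × (3.242 / 0.856)² = 2 × 3.787² = 2 × 14.34 = 28.7.
Round up to the next whole participant.

n = 29 per group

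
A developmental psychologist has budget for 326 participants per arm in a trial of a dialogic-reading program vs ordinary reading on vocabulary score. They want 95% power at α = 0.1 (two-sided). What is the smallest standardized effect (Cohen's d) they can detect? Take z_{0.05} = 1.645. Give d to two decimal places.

For two independent groups of n = 326 each: d_min = (z_{α/2} + z_β)·√(2/n).
z-sum = 1.645 + 1.645 = 3.290.
d_min = 3.290 × √(2/326) = 3.290 × 0.0783 = 0.258.

d_min ≈ 0.26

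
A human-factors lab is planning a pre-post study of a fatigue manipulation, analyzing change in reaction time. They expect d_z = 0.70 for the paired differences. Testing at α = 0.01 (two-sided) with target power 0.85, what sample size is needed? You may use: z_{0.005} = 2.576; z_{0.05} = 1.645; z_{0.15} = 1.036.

For a paired (one-sample on differences) test: n = ((z_{α/2} + z_β) / d)².
z_{α/2} + z_β = 2.576 + 1.036 = 3.612.
n = (3.612 / 0.70)² = 5.160² = 26.63.
Round up.

n = 27 pairs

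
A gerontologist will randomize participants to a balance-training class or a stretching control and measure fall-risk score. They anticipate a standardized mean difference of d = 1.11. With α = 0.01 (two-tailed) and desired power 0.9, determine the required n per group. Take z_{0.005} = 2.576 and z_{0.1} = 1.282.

For two independent groups with equal n: n = 2·((z_{α/2} + z_β) / d)².
z_{α/2} + z_β = 2.576 + 1.282 = 3.858.
n = 2 × (3.858 / 1.11)² = 2 × 3.476² = 2 × 12.08 = 24.2.
Round up to the next whole participant.

n = 25 per group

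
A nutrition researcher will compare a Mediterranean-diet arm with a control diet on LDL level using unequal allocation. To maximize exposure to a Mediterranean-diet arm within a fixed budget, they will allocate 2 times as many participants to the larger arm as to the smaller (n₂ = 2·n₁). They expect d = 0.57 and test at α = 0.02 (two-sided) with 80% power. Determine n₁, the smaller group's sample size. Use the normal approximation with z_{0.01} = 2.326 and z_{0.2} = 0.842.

n₁ = 47

With allocation ratio k = n₂/n₁ = 2, Var(x̄₁−x̄₂) = σ²(1/n₁ + 1/(k·n₁)) = σ²·(k+1)/(k·n₁).
So n₁ = (1 + 1/k)·((z_{α/2} + z_β)/d)² = 1.500 × (3.168/0.57)².
n₁ = 1.500 × 30.89 = 46.3.
Round up: n₁ = 47, giving n₂ = 2 × 47 = 94.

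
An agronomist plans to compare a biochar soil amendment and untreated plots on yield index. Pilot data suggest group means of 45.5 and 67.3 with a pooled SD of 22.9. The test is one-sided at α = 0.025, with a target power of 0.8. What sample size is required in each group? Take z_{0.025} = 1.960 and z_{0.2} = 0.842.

Cohen's d = |M₁ − M₂| / SD_pooled = |45.5 − 67.3| / 22.9 = 21.8 / 22.9 = 0.952.
For two independent groups with equal n: n = 2·((z_{α} + z_β) / d)².
z_{α} + z_β = 1.960 + 0.842 = 2.802.
n = 2 × (2.802 / 0.952)² = 2 × 2.943² = 2 × 8.66 = 17.3.
Round up to the next whole participant.

n = 18 per group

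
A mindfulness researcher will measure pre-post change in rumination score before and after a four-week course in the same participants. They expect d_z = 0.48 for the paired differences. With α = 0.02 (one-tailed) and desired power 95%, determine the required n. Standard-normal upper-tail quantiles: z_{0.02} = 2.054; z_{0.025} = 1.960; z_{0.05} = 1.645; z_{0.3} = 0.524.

n = 60 pairs

For a paired (one-sample on differences) test: n = ((z_{α} + z_β) / d)².
z_{α} + z_β = 2.054 + 1.645 = 3.699.
n = (3.699 / 0.48)² = 7.706² = 59.39.
Round up.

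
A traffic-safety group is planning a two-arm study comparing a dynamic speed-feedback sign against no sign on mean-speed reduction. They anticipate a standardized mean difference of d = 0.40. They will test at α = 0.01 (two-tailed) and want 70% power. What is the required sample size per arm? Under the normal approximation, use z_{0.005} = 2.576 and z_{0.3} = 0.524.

n = 121 per group

For two independent groups with equal n: n = 2·((z_{α/2} + z_β) / d)².
z_{α/2} + z_β = 2.576 + 0.524 = 3.100.
n = 2 × (3.100 / 0.40)² = 2 × 7.750² = 2 × 60.06 = 120.1.
Round up to the next whole participant.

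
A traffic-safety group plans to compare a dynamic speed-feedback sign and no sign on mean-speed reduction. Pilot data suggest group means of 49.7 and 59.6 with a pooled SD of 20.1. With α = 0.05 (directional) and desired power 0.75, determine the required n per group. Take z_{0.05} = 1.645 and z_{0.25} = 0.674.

n = 45 per group

Cohen's d = |M₁ − M₂| / SD_pooled = |49.7 − 59.6| / 20.1 = 9.9 / 20.1 = 0.493.
For two independent groups with equal n: n = 2·((z_{α} + z_β) / d)².
z_{α} + z_β = 1.645 + 0.674 = 2.319.
n = 2 × (2.319 / 0.493)² = 2 × 4.704² = 2 × 22.13 = 44.3.
Round up to the next whole participant.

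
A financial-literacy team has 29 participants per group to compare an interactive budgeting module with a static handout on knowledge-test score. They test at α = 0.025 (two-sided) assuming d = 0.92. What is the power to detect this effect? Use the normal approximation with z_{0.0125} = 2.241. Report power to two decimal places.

power ≈ 0.90

For two equal groups, power = Φ(d·√(n/2) − z_{α/2}).
d·√(n/2) = 0.92 × √(29/2) = 0.92 × 3.808 = 3.503.
z_β = 3.503 − 2.241 = 1.262.
Power = Φ(1.262) = 0.897.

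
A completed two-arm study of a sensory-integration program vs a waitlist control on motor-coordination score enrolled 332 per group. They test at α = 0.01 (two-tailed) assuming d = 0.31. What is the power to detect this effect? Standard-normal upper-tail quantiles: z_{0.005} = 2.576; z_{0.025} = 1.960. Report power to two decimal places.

For two equal groups, power = Φ(d·√(n/2) − z_{α/2}).
d·√(n/2) = 0.31 × √(332/2) = 0.31 × 12.884 = 3.994.
z_β = 3.994 − 2.576 = 1.418.
Power = Φ(1.418) = 0.922.

power ≈ 0.92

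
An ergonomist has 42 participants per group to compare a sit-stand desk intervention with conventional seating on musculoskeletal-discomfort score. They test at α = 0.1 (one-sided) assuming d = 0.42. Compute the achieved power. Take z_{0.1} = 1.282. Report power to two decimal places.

power ≈ 0.74

For two equal groups, power = Φ(d·√(n/2) − z_{α}).
d·√(n/2) = 0.42 × √(42/2) = 0.42 × 4.583 = 1.925.
z_β = 1.925 − 1.282 = 0.643.
Power = Φ(0.643) = 0.740.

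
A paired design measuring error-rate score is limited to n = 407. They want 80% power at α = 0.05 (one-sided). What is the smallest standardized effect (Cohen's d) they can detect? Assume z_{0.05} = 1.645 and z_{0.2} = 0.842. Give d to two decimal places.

For a single sample (or paired design) of n = 407: d_min = (z_{α} + z_β)/√n.
z-sum = 1.645 + 0.842 = 2.487.
d_min = 2.487 / √407 = 2.487 / 20.174 = 0.123.

d_min ≈ 0.12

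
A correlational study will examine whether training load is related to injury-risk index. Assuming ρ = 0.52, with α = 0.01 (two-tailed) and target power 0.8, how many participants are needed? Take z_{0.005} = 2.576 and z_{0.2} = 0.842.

Fisher's z: C = ½·ln((1+r)/(1−r)) = ½·ln(3.1667) = 0.5763.
n = ((z_{α/2} + z_β)/C)² + 3.
(2.576 + 0.842) / 0.5763 = 3.418 / 0.5763 = 5.931.
n = 5.931² + 3 = 35.18 + 3 = 38.2.
Round up.

n = 39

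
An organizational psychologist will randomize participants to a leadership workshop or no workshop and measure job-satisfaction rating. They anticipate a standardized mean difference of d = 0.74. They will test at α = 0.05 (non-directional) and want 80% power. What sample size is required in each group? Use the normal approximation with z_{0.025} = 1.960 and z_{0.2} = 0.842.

For two independent groups with equal n: n = 2·((z_{α/2} + z_β) / d)².
z_{α/2} + z_β = 1.960 + 0.842 = 2.802.
n = 2 × (2.802 / 0.74)² = 2 × 3.786² = 2 × 14.34 = 28.7.
Round up to the next whole participant.

n = 29 per group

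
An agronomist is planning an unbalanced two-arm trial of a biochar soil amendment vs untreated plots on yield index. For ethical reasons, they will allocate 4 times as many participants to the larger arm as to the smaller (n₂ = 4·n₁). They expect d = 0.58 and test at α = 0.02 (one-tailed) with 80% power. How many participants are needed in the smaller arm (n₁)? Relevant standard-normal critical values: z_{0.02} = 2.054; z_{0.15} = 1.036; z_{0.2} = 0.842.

n₁ = 32

With allocation ratio k = n₂/n₁ = 4, Var(x̄₁−x̄₂) = σ²(1/n₁ + 1/(k·n₁)) = σ²·(k+1)/(k·n₁).
So n₁ = (1 + 1/k)·((z_{α} + z_β)/d)² = 1.250 × (2.896/0.58)².
n₁ = 1.250 × 24.93 = 31.2.
Round up: n₁ = 32, giving n₂ = 4 × 32 = 128.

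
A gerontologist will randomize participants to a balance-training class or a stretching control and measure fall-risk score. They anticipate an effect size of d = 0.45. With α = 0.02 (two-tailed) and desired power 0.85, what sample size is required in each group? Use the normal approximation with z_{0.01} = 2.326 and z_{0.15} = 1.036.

n = 112 per group

For two independent groups with equal n: n = 2·((z_{α/2} + z_β) / d)².
z_{α/2} + z_β = 2.326 + 1.036 = 3.362.
n = 2 × (3.362 / 0.45)² = 2 × 7.471² = 2 × 55.82 = 111.6.
Round up to the next whole participant.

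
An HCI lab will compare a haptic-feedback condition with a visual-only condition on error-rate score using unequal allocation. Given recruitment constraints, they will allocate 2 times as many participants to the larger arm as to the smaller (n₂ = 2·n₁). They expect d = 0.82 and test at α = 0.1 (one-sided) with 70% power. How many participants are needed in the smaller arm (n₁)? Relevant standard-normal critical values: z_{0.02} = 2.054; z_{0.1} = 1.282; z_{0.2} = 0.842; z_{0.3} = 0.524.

With allocation ratio k = n₂/n₁ = 2, Var(x̄₁−x̄₂) = σ²(1/n₁ + 1/(k·n₁)) = σ²·(k+1)/(k·n₁).
So n₁ = (1 + 1/k)·((z_{α} + z_β)/d)² = 1.500 × (1.806/0.82)².
n₁ = 1.500 × 4.85 = 7.3.
Round up: n₁ = 8, giving n₂ = 2 × 8 = 16.

n₁ = 8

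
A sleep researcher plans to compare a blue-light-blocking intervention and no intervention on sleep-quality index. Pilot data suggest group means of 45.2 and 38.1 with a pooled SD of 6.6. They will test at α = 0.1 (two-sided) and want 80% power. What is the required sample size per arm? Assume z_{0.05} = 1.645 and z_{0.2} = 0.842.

n = 11 per group

Cohen's d = |M₁ − M₂| / SD_pooled = |45.2 − 38.1| / 6.6 = 7.1 / 6.6 = 1.076.
For two independent groups with equal n: n = 2·((z_{α/2} + z_β) / d)².
z_{α/2} + z_β = 1.645 + 0.842 = 2.487.
n = 2 × (2.487 / 1.076)² = 2 × 2.311² = 2 × 5.34 = 10.7.
Round up to the next whole participant.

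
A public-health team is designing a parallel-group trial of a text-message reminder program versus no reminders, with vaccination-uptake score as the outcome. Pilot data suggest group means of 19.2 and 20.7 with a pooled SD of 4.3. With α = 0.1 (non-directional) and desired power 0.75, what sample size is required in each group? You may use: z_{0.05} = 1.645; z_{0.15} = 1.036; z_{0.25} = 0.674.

n = 89 per group

Cohen's d = |M₁ − M₂| / SD_pooled = |19.2 − 20.7| / 4.3 = 1.5 / 4.3 = 0.349.
For two independent groups with equal n: n = 2·((z_{α/2} + z_β) / d)².
z_{α/2} + z_β = 1.645 + 0.674 = 2.319.
n = 2 × (2.319 / 0.349)² = 2 × 6.645² = 2 × 44.15 = 88.3.
Round up to the next whole participant.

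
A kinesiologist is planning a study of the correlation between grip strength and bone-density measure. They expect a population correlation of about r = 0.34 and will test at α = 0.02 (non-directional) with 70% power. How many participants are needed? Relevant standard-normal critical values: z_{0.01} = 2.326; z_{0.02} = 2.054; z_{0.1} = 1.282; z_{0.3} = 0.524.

Fisher's z: C = ½·ln((1+r)/(1−r)) = ½·ln(2.0303) = 0.3541.
n = ((z_{α/2} + z_β)/C)² + 3.
(2.326 + 0.524) / 0.3541 = 2.850 / 0.3541 = 8.049.
n = 8.049² + 3 = 64.78 + 3 = 67.8.
Round up.

n = 68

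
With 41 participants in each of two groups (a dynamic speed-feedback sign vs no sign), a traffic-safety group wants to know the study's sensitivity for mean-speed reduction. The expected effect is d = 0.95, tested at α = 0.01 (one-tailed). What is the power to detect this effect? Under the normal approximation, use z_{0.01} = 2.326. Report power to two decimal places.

For two equal groups, power = Φ(d·√(n/2) − z_{α}).
d·√(n/2) = 0.95 × √(41/2) = 0.95 × 4.528 = 4.301.
z_β = 4.301 − 2.326 = 1.975.
Power = Φ(1.975) = 0.976.

power ≈ 0.98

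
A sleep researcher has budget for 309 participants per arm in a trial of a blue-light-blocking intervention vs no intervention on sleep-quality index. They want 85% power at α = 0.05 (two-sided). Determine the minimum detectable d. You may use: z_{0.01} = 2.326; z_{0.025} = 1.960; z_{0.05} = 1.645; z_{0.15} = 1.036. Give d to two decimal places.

For two independent groups of n = 309 each: d_min = (z_{α/2} + z_β)·√(2/n).
z-sum = 1.960 + 1.036 = 2.996.
d_min = 2.996 × √(2/309) = 2.996 × 0.0805 = 0.241.

d_min ≈ 0.24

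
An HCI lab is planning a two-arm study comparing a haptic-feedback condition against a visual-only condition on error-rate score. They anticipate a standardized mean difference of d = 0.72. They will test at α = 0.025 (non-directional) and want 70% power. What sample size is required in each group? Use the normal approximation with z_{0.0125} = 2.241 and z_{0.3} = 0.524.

n = 30 per group

For two independent groups with equal n: n = 2·((z_{α/2} + z_β) / d)².
z_{α/2} + z_β = 2.241 + 0.524 = 2.765.
n = 2 × (2.765 / 0.72)² = 2 × 3.840² = 2 × 14.75 = 29.5.
Round up to the next whole participant.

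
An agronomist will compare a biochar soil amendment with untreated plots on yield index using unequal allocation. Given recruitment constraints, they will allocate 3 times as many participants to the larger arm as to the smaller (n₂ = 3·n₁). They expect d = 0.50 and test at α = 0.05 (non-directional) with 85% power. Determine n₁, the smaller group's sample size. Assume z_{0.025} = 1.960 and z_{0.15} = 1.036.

n₁ = 48

With allocation ratio k = n₂/n₁ = 3, Var(x̄₁−x̄₂) = σ²(1/n₁ + 1/(k·n₁)) = σ²·(k+1)/(k·n₁).
So n₁ = (1 + 1/k)·((z_{α/2} + z_β)/d)² = 1.333 × (2.996/0.50)².
n₁ = 1.333 × 35.90 = 47.9.
Round up: n₁ = 48, giving n₂ = 3 × 48 = 144.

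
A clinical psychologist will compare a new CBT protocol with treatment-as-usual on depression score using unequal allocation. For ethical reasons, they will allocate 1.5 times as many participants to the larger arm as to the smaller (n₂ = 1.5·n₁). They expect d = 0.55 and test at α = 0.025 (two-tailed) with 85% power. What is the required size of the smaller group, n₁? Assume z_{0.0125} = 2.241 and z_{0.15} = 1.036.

n₁ = 60

With allocation ratio k = n₂/n₁ = 1.5, Var(x̄₁−x̄₂) = σ²(1/n₁ + 1/(k·n₁)) = σ²·(k+1)/(k·n₁).
So n₁ = (1 + 1/k)·((z_{α/2} + z_β)/d)² = 1.667 × (3.277/0.55)².
n₁ = 1.667 × 35.50 = 59.2.
Round up: n₁ = 60, giving n₂ = 1.5 × 60 = 90.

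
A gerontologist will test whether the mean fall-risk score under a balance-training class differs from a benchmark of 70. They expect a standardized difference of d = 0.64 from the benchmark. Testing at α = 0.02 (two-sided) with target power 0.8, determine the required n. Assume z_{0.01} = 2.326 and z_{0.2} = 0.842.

For a one-sample test: n = ((z_{α/2} + z_β) / d)².
z_{α/2} + z_β = 2.326 + 0.842 = 3.168.
n = (3.168 / 0.64)² = 4.950² = 24.50.
Round up.

n = 25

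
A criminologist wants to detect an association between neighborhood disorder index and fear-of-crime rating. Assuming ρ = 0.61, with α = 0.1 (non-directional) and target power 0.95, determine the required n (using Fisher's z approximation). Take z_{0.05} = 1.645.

Fisher's z: C = ½·ln((1+r)/(1−r)) = ½·ln(4.1282) = 0.7089.
n = ((z_{α/2} + z_β)/C)² + 3.
(1.645 + 1.645) / 0.7089 = 3.290 / 0.7089 = 4.641.
n = 4.641² + 3 = 21.54 + 3 = 24.5.
Round up.

n = 25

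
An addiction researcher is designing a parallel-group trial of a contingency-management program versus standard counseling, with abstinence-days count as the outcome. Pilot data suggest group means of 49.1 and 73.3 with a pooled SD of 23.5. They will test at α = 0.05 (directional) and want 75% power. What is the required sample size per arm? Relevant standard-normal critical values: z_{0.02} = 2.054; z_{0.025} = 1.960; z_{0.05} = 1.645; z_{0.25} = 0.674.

Cohen's d = |M₁ − M₂| / SD_pooled = |49.1 − 73.3| / 23.5 = 24.2 / 23.5 = 1.030.
For two independent groups with equal n: n = 2·((z_{α} + z_β) / d)².
z_{α} + z_β = 1.645 + 0.674 = 2.319.
n = 2 × (2.319 / 1.030)² = 2 × 2.251² = 2 × 5.07 = 10.1.
Round up to the next whole participant.

n = 11 per group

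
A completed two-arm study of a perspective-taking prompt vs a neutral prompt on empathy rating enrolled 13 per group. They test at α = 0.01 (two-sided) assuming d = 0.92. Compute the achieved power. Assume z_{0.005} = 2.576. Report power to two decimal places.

power ≈ 0.41

For two equal groups, power = Φ(d·√(n/2) − z_{α/2}).
d·√(n/2) = 0.92 × √(13/2) = 0.92 × 2.550 = 2.346.
z_β = 2.346 − 2.576 = -0.230.
Power = Φ(-0.230) = 0.409.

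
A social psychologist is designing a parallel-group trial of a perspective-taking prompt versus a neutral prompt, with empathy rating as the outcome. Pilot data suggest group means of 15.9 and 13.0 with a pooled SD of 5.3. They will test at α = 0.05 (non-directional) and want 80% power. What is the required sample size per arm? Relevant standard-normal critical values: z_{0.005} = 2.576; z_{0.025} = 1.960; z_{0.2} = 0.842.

Cohen's d = |M₁ − M₂| / SD_pooled = |15.9 − 13.0| / 5.3 = 2.9 / 5.3 = 0.547.
For two independent groups with equal n: n = 2·((z_{α/2} + z_β) / d)².
z_{α/2} + z_β = 1.960 + 0.842 = 2.802.
n = 2 × (2.802 / 0.547)² = 2 × 5.122² = 2 × 26.24 = 52.5.
Round up to the next whole participant.

n = 53 per group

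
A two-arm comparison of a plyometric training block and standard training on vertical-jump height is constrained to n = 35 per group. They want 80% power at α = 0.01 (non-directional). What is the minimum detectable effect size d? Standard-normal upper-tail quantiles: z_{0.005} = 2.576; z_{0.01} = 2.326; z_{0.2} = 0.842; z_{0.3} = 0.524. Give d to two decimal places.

For two independent groups of n = 35 each: d_min = (z_{α/2} + z_β)·√(2/n).
z-sum = 2.576 + 0.842 = 3.418.
d_min = 3.418 × √(2/35) = 3.418 × 0.2390 = 0.817.

d_min ≈ 0.82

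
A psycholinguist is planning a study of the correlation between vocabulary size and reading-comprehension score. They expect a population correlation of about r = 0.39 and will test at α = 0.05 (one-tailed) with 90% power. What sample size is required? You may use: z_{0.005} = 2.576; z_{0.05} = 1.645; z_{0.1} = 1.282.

n = 54

Fisher's z: C = ½·ln((1+r)/(1−r)) = ½·ln(2.2787) = 0.4118.
n = ((z_{α} + z_β)/C)² + 3.
(1.645 + 1.282) / 0.4118 = 2.927 / 0.4118 = 7.108.
n = 7.108² + 3 = 50.52 + 3 = 53.5.
Round up.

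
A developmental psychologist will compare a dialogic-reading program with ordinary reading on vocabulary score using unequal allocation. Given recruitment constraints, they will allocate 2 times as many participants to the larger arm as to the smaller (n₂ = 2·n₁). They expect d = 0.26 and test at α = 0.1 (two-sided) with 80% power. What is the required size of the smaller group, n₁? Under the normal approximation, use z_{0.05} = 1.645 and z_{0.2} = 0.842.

With allocation ratio k = n₂/n₁ = 2, Var(x̄₁−x̄₂) = σ²(1/n₁ + 1/(k·n₁)) = σ²·(k+1)/(k·n₁).
So n₁ = (1 + 1/k)·((z_{α/2} + z_β)/d)² = 1.500 × (2.487/0.26)².
n₁ = 1.500 × 91.50 = 137.2.
Round up: n₁ = 138, giving n₂ = 2 × 138 = 276.

n₁ = 138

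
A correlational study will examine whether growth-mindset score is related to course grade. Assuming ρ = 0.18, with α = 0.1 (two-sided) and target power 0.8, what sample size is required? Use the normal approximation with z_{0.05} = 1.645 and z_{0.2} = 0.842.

n = 190

Fisher's z: C = ½·ln((1+r)/(1−r)) = ½·ln(1.4390) = 0.1820.
n = ((z_{α/2} + z_β)/C)² + 3.
(1.645 + 0.842) / 0.1820 = 2.487 / 0.1820 = 13.665.
n = 13.665² + 3 = 186.73 + 3 = 189.7.
Round up.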